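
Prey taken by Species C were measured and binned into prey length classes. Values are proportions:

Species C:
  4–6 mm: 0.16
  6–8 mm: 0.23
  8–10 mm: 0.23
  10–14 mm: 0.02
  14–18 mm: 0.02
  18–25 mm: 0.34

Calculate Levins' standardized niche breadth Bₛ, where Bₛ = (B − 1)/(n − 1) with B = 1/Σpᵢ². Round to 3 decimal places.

0.607

Σpᵢ² = 0.16² + 0.23² + 0.23² + 0.02² + 0.02² + 0.34² = 0.0256 + 0.0529 + 0.0529 + 0.0004 + 0.0004 + 0.1156 = 0.2478
B = 1 / 0.2478 = 4.03551
Bₛ = (B − 1)/(n − 1) = (4.03551 − 1)/(6 − 1) = 3.03551/5 = 0.60710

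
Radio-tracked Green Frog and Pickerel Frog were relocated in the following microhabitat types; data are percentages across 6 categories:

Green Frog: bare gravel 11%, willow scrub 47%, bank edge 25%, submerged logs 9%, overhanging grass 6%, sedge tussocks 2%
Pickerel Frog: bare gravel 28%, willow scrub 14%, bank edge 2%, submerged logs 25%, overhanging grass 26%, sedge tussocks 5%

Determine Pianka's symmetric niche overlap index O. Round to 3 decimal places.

0.528

Convert percentages to proportions (divide by 100).
Σ p₁ᵢp₂ᵢ = 0.0308 + 0.0658 + 0.0050 + 0.0225 + 0.0156 + 0.0010 = 0.1407
Σp_1ᵢ² = 0.11² + 0.47² + 0.25² + 0.09² + 0.06² + 0.02² = 0.0121 + 0.2209 + 0.0625 + 0.0081 + 0.0036 + 0.0004 = 0.3076
Σp_2ᵢ² = 0.28² + 0.14² + 0.02² + 0.25² + 0.26² + 0.05² = 0.0784 + 0.0196 + 0.0004 + 0.0625 + 0.0676 + 0.0025 = 0.2310
O = 0.1407 / √(0.3076 × 0.2310) = 0.1407 / 0.266563 = 0.52783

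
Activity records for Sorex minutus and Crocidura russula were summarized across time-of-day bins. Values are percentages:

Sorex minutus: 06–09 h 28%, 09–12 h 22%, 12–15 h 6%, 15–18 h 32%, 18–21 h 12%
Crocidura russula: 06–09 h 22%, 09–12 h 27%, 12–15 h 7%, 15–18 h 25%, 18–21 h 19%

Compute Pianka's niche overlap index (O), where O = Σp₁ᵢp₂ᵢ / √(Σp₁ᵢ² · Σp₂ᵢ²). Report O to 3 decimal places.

0.967

Convert percentages to proportions (divide by 100).
Σ p₁ᵢp₂ᵢ = 0.0616 + 0.0594 + 0.0042 + 0.0800 + 0.0228 = 0.2280
Σp_1ᵢ² = 0.28² + 0.22² + 0.06² + 0.32² + 0.12² = 0.0784 + 0.0484 + 0.0036 + 0.1024 + 0.0144 = 0.2472
Σp_2ᵢ² = 0.22² + 0.27² + 0.07² + 0.25² + 0.19² = 0.0484 + 0.0729 + 0.0049 + 0.0625 + 0.0361 = 0.2248
O = 0.2280 / √(0.2472 × 0.2248) = 0.2280 / 0.235734 = 0.96719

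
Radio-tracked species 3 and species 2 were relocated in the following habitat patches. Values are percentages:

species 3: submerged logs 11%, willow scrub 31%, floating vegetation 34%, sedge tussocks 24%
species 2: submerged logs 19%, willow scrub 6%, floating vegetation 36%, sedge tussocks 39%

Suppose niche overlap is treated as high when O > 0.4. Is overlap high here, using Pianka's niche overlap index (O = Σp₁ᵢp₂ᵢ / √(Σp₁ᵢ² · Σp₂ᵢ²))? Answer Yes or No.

Convert percentages to proportions (divide by 100).
Σ p₁ᵢp₂ᵢ = 0.0209 + 0.0186 + 0.1224 + 0.0936 = 0.2555
Σp_1ᵢ² = 0.11² + 0.31² + 0.34² + 0.24² = 0.0121 + 0.0961 + 0.1156 + 0.0576 = 0.2814
Σp_2ᵢ² = 0.19² + 0.06² + 0.36² + 0.39² = 0.0361 + 0.0036 + 0.1296 + 0.1521 = 0.3214
O = 0.2555 / √(0.2814 × 0.3214) = 0.2555 / 0.30074 = 0.8496
O = 0.8496 > 0.4 → Yes.

Yes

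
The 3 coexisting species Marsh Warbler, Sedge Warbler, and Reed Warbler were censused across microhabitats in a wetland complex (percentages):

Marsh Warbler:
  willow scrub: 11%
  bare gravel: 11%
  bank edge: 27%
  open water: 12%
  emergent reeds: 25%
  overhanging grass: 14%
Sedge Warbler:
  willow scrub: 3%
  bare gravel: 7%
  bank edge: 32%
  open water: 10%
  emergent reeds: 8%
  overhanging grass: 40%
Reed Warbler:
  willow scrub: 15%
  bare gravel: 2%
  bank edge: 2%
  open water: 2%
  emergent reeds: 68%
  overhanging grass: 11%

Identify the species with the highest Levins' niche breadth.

Marsh Warbler

Convert percentages to proportions (divide by 100).
Σp_Marsᵢ² = 0.11² + 0.11² + 0.27² + 0.12² + 0.25² + 0.14² = 0.0121 + 0.0121 + 0.0729 + 0.0144 + 0.0625 + 0.0196 = 0.1936
B_Mars = 1 / 0.1936 = 5.1653
Σp_Sedgᵢ² = 0.03² + 0.07² + 0.32² + 0.10² + 0.08² + 0.40² = 0.0009 + 0.0049 + 0.1024 + 0.0100 + 0.0064 + 0.1600 = 0.2846
B_Sedg = 1 / 0.2846 = 3.5137
Σp_Reedᵢ² = 0.15² + 0.02² + 0.02² + 0.02² + 0.68² + 0.11² = 0.0225 + 0.0004 + 0.0004 + 0.0004 + 0.4624 + 0.0121 = 0.4982
B_Reed = 1 / 0.4982 = 2.0072
Highest B → broadest niche (most generalist): Marsh Warbler (B = 5.17).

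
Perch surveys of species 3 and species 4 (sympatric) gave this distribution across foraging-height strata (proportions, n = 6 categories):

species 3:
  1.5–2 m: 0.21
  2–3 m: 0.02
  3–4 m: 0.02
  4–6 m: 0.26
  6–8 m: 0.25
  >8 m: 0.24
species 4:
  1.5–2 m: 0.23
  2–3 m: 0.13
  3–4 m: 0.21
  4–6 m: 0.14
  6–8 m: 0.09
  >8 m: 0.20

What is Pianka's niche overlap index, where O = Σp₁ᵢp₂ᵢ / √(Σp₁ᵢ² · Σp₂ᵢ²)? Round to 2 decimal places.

Σ p₁ᵢp₂ᵢ = 0.0483 + 0.0026 + 0.0042 + 0.0364 + 0.0225 + 0.0480 = 0.1620
Σp_1ᵢ² = 0.21² + 0.02² + 0.02² + 0.26² + 0.25² + 0.24² = 0.0441 + 0.0004 + 0.0004 + 0.0676 + 0.0625 + 0.0576 = 0.2326
Σp_2ᵢ² = 0.23² + 0.13² + 0.21² + 0.14² + 0.09² + 0.20² = 0.0529 + 0.0169 + 0.0441 + 0.0196 + 0.0081 + 0.0400 = 0.1816
O = 0.1620 / √(0.2326 × 0.1816) = 0.1620 / 0.20552 = 0.7882

0.79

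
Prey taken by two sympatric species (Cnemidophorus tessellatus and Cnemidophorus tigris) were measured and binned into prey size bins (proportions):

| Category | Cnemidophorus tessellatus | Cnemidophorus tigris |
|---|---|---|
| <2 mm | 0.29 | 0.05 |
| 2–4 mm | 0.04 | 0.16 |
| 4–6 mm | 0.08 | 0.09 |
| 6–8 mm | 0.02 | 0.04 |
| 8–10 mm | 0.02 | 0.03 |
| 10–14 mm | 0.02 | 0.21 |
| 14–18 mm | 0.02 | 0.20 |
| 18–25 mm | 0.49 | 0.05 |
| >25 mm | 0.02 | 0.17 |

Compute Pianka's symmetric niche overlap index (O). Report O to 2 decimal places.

Σ p₁ᵢp₂ᵢ = 0.0145 + 0.0064 + 0.0072 + 0.0008 + 0.0006 + 0.0042 + 0.0040 + 0.0245 + 0.0034 = 0.0656
Σp_1ᵢ² = 0.29² + 0.04² + 0.08² + 0.02² + 0.02² + 0.02² + 0.02² + 0.49² + 0.02² = 0.0841 + 0.0016 + 0.0064 + 0.0004 + 0.0004 + 0.0004 + 0.0004 + 0.2401 + 0.0004 = 0.3342
Σp_2ᵢ² = 0.05² + 0.16² + 0.09² + 0.04² + 0.03² + 0.21² + 0.20² + 0.05² + 0.17² = 0.0025 + 0.0256 + 0.0081 + 0.0016 + 0.0009 + 0.0441 + 0.0400 + 0.0025 + 0.0289 = 0.1542
O = 0.0656 / √(0.3342 × 0.1542) = 0.0656 / 0.22701 = 0.2890

0.29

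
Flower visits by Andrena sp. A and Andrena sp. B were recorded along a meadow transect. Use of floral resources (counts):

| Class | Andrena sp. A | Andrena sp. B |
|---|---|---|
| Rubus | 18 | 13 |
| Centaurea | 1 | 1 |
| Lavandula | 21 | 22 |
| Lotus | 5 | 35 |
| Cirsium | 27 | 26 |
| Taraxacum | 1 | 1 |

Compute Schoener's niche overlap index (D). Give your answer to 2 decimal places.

0.71

Proportions for Andrena sp. A (n=73): 18/73=0.2466, 1/73=0.0137, 21/73=0.2877, 5/73=0.0685, 27/73=0.3699, 1/73=0.0137
Proportions for Andrena sp. B (n=98): 13/98=0.1327, 1/98=0.0102, 22/98=0.2245, 35/98=0.3571, 26/98=0.2653, 1/98=0.0102
Σ|p₁ᵢ − p₂ᵢ| = 0.1139 + 0.0035 + 0.0632 + 0.2886 + 0.1046 + 0.0035 = 0.5773
D = 1 − ½ × 0.5773 = 1 − 0.28865 = 0.71135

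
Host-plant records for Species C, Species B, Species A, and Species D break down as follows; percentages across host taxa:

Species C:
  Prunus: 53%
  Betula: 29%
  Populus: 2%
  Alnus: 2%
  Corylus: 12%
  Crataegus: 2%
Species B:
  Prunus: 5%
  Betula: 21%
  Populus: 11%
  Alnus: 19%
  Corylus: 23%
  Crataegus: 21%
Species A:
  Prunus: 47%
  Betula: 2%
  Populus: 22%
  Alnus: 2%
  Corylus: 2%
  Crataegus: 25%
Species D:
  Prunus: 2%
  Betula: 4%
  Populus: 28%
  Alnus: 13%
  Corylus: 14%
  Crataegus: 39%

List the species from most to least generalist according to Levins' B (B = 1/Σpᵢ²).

Species B > Species D > Species A > Species C

Convert percentages to proportions (divide by 100).
Σp_Cᵢ² = 0.53² + 0.29² + 0.02² + 0.02² + 0.12² + 0.02² = 0.2809 + 0.0841 + 0.0004 + 0.0004 + 0.0144 + 0.0004 = 0.3806
B_C = 1 / 0.3806 = 2.6274
Σp_Bᵢ² = 0.05² + 0.21² + 0.11² + 0.19² + 0.23² + 0.21² = 0.0025 + 0.0441 + 0.0121 + 0.0361 + 0.0529 + 0.0441 = 0.1918
B_B = 1 / 0.1918 = 5.2138
Σp_Aᵢ² = 0.47² + 0.02² + 0.22² + 0.02² + 0.02² + 0.25² = 0.2209 + 0.0004 + 0.0484 + 0.0004 + 0.0004 + 0.0625 = 0.3330
B_A = 1 / 0.3330 = 3.0030
Σp_Dᵢ² = 0.02² + 0.04² + 0.28² + 0.13² + 0.14² + 0.39² = 0.0004 + 0.0016 + 0.0784 + 0.0169 + 0.0196 + 0.1521 = 0.2690
B_D = 1 / 0.2690 = 3.7175
Ranking by B (broadest → narrowest): Species B (5.21) > Species D (3.72) > Species A (3.00) > Species C (2.63)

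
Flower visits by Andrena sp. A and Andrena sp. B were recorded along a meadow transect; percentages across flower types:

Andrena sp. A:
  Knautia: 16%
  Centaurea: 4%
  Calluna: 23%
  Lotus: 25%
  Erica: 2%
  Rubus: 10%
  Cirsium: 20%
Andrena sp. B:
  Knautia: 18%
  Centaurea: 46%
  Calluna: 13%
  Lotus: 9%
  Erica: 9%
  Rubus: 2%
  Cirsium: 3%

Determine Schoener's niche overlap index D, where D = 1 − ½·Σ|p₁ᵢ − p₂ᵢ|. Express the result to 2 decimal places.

Convert percentages to proportions (divide by 100).
Σ|p₁ᵢ − p₂ᵢ| = 0.02 + 0.42 + 0.10 + 0.16 + 0.07 + 0.08 + 0.17 = 1.02
D = 1 − ½ × 1.02 = 1 − 0.510 = 0.4900

0.49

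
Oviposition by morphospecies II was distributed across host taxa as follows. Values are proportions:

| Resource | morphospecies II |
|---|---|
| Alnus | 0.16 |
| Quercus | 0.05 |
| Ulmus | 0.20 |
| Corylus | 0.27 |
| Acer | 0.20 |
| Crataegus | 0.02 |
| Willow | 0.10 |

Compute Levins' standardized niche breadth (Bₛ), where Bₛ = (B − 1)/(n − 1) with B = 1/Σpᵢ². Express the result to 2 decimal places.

0.70

Σpᵢ² = 0.16² + 0.05² + 0.20² + 0.27² + 0.20² + 0.02² + 0.10² = 0.0256 + 0.0025 + 0.0400 + 0.0729 + 0.0400 + 0.0004 + 0.0100 = 0.1914
B = 1 / 0.1914 = 5.2247
Bₛ = (B − 1)/(n − 1) = (5.2247 − 1)/(7 − 1) = 4.2247/6 = 0.7041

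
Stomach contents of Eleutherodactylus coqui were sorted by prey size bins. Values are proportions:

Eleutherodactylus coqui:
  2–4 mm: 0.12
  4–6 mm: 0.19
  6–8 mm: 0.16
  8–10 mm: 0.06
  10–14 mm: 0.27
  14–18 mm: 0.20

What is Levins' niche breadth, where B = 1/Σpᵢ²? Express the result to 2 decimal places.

Σpᵢ² = 0.12² + 0.19² + 0.16² + 0.06² + 0.27² + 0.20² = 0.0144 + 0.0361 + 0.0256 + 0.0036 + 0.0729 + 0.0400 = 0.1926
B = 1 / 0.1926 = 5.1921

5.19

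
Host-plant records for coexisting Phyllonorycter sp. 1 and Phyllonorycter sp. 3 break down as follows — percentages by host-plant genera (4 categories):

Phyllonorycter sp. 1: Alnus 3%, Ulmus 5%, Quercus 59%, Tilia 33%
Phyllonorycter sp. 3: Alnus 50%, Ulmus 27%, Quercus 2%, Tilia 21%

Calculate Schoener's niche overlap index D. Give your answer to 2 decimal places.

0.31

Convert percentages to proportions (divide by 100).
Σ|p₁ᵢ − p₂ᵢ| = 0.47 + 0.22 + 0.57 + 0.12 = 1.38
D = 1 − ½ × 1.38 = 1 − 0.690 = 0.3100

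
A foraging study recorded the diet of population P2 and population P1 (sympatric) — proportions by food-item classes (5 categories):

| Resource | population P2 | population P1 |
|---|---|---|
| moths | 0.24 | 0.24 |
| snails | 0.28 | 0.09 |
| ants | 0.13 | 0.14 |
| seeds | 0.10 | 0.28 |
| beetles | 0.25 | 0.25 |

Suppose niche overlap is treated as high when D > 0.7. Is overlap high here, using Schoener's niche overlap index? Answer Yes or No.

Yes

Σ|p₁ᵢ − p₂ᵢ| = 0.00 + 0.19 + 0.01 + 0.18 + 0.00 = 0.38
D = 1 − ½ × 0.38 = 1 − 0.190 = 0.8100
D = 0.8100 > 0.7 → Yes.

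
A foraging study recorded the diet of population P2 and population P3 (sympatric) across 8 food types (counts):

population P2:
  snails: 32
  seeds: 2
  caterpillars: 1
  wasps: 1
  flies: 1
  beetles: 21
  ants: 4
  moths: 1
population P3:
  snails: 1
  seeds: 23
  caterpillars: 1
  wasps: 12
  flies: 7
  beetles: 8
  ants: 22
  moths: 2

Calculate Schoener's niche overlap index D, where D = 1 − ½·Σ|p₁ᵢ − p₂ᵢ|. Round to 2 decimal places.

Proportions for population P2 (n=63): 32/63=0.5079, 2/63=0.0317, 1/63=0.0159, 1/63=0.0159, 1/63=0.0159, 21/63=0.3333, 4/63=0.0635, 1/63=0.0159
Proportions for population P3 (n=76): 1/76=0.0132, 23/76=0.3026, 1/76=0.0132, 12/76=0.1579, 7/76=0.0921, 8/76=0.1053, 22/76=0.2895, 2/76=0.0263
Σ|p₁ᵢ − p₂ᵢ| = 0.4947 + 0.2709 + 0.0027 + 0.1420 + 0.0762 + 0.2280 + 0.2260 + 0.0104 = 1.4509
D = 1 − ½ × 1.4509 = 1 − 0.72545 = 0.27455

0.27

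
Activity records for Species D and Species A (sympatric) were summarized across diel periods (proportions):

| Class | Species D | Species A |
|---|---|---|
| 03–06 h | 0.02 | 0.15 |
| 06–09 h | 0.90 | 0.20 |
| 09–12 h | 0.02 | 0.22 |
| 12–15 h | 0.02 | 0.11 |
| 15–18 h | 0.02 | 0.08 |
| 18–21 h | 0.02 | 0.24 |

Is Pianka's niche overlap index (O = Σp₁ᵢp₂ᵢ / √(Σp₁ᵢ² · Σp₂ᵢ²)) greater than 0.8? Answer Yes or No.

Σ p₁ᵢp₂ᵢ = 0.0030 + 0.1800 + 0.0044 + 0.0022 + 0.0016 + 0.0048 = 0.1960
Σp_1ᵢ² = 0.02² + 0.90² + 0.02² + 0.02² + 0.02² + 0.02² = 0.0004 + 0.8100 + 0.0004 + 0.0004 + 0.0004 + 0.0004 = 0.8120
Σp_2ᵢ² = 0.15² + 0.20² + 0.22² + 0.11² + 0.08² + 0.24² = 0.0225 + 0.0400 + 0.0484 + 0.0121 + 0.0064 + 0.0576 = 0.1870
O = 0.1960 / √(0.8120 × 0.1870) = 0.1960 / 0.38967 = 0.5030
O = 0.5030 < 0.8 → No.

No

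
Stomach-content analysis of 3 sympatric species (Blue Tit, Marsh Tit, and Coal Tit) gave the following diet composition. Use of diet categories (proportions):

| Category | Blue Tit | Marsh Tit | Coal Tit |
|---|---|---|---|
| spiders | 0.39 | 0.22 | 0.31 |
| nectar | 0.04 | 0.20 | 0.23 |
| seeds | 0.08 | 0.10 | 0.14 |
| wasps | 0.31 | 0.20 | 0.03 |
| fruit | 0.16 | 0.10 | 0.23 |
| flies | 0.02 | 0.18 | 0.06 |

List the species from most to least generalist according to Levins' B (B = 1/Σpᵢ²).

Σp_Blueᵢ² = 0.39² + 0.04² + 0.08² + 0.31² + 0.16² + 0.02² = 0.1521 + 0.0016 + 0.0064 + 0.0961 + 0.0256 + 0.0004 = 0.2822
B_Blue = 1 / 0.2822 = 3.5436
Σp_Marsᵢ² = 0.22² + 0.20² + 0.10² + 0.20² + 0.10² + 0.18² = 0.0484 + 0.0400 + 0.0100 + 0.0400 + 0.0100 + 0.0324 = 0.1808
B_Mars = 1 / 0.1808 = 5.5310
Σp_Coalᵢ² = 0.31² + 0.23² + 0.14² + 0.03² + 0.23² + 0.06² = 0.0961 + 0.0529 + 0.0196 + 0.0009 + 0.0529 + 0.0036 = 0.2260
B_Coal = 1 / 0.2260 = 4.4248
Ranking by B (broadest → narrowest): Marsh Tit (5.53) > Coal Tit (4.42) > Blue Tit (3.54)

Marsh Tit > Coal Tit > Blue Tit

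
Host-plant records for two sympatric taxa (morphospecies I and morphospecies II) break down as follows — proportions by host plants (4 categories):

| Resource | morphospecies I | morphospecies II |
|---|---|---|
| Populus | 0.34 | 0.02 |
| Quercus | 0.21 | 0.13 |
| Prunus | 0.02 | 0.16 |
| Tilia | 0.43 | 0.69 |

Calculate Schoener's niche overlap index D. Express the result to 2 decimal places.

Σ|p₁ᵢ − p₂ᵢ| = 0.32 + 0.08 + 0.14 + 0.26 = 0.80
D = 1 − ½ × 0.80 = 1 − 0.400 = 0.6000

0.60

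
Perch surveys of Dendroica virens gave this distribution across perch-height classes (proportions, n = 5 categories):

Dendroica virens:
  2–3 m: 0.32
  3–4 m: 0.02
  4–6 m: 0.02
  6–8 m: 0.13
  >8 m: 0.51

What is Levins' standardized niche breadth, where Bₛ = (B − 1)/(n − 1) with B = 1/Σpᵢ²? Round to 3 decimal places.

Σpᵢ² = 0.32² + 0.02² + 0.02² + 0.13² + 0.51² = 0.1024 + 0.0004 + 0.0004 + 0.0169 + 0.2601 = 0.3802
B = 1 / 0.3802 = 2.63019
Bₛ = (B − 1)/(n − 1) = (2.63019 − 1)/(5 − 1) = 1.63019/4 = 0.40755

0.408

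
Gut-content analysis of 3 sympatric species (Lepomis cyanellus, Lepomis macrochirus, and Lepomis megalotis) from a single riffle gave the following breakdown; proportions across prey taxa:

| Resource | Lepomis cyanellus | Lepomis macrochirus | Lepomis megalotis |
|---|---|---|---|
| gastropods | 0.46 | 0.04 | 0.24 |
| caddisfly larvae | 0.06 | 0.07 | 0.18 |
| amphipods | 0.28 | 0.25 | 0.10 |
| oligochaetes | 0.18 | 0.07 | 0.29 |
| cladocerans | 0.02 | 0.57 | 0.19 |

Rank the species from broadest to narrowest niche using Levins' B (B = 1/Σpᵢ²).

Σp_cyanᵢ² = 0.46² + 0.06² + 0.28² + 0.18² + 0.02² = 0.2116 + 0.0036 + 0.0784 + 0.0324 + 0.0004 = 0.3264
B_cyan = 1 / 0.3264 = 3.0637
Σp_macrᵢ² = 0.04² + 0.07² + 0.25² + 0.07² + 0.57² = 0.0016 + 0.0049 + 0.0625 + 0.0049 + 0.3249 = 0.3988
B_macr = 1 / 0.3988 = 2.5075
Σp_megaᵢ² = 0.24² + 0.18² + 0.10² + 0.29² + 0.19² = 0.0576 + 0.0324 + 0.0100 + 0.0841 + 0.0361 = 0.2202
B_mega = 1 / 0.2202 = 4.5413
Ranking by B (broadest → narrowest): Lepomis megalotis (4.54) > Lepomis cyanellus (3.06) > Lepomis macrochirus (2.51)

Lepomis megalotis > Lepomis cyanellus > Lepomis macrochirus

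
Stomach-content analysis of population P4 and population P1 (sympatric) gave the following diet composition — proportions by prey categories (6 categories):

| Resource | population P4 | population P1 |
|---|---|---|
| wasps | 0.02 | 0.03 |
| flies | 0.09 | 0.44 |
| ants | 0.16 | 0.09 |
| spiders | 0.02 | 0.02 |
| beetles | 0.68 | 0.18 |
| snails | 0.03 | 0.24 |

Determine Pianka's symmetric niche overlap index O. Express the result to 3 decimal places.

Σ p₁ᵢp₂ᵢ = 0.0006 + 0.0396 + 0.0144 + 0.0004 + 0.1224 + 0.0072 = 0.1846
Σp_1ᵢ² = 0.02² + 0.09² + 0.16² + 0.02² + 0.68² + 0.03² = 0.0004 + 0.0081 + 0.0256 + 0.0004 + 0.4624 + 0.0009 = 0.4978
Σp_2ᵢ² = 0.03² + 0.44² + 0.09² + 0.02² + 0.18² + 0.24² = 0.0009 + 0.1936 + 0.0081 + 0.0004 + 0.0324 + 0.0576 = 0.2930
O = 0.1846 / √(0.4978 × 0.2930) = 0.1846 / 0.381910 = 0.48336

0.483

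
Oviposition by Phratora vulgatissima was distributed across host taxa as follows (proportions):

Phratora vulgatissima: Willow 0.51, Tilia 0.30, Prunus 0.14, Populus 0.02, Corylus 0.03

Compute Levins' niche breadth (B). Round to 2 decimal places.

2.70

Σpᵢ² = 0.51² + 0.30² + 0.14² + 0.02² + 0.03² = 0.2601 + 0.0900 + 0.0196 + 0.0004 + 0.0009 = 0.3710
B = 1 / 0.3710 = 2.6954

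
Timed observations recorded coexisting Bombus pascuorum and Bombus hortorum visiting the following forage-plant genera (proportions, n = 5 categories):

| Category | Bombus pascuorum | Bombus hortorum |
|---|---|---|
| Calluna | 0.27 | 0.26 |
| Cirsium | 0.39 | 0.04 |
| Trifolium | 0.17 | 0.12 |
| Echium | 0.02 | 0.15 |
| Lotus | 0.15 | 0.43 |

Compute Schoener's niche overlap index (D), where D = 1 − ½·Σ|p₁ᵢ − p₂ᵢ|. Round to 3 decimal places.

0.590

Σ|p₁ᵢ − p₂ᵢ| = 0.01 + 0.35 + 0.05 + 0.13 + 0.28 = 0.82
D = 1 − ½ × 0.82 = 1 − 0.410 = 0.59000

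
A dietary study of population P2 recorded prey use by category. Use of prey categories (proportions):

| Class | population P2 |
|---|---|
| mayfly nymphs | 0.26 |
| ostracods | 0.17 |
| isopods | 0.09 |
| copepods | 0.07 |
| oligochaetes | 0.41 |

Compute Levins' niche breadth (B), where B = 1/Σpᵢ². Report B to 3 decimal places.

Σpᵢ² = 0.26² + 0.17² + 0.09² + 0.07² + 0.41² = 0.0676 + 0.0289 + 0.0081 + 0.0049 + 0.1681 = 0.2776
B = 1 / 0.2776 = 3.60231

3.602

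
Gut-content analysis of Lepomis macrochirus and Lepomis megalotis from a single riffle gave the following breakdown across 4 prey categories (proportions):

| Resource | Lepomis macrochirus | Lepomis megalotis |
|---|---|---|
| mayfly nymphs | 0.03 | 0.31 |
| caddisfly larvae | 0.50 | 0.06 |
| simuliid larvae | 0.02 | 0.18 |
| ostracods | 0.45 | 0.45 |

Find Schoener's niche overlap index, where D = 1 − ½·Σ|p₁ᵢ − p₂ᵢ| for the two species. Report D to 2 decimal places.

0.56

Σ|p₁ᵢ − p₂ᵢ| = 0.28 + 0.44 + 0.16 + 0.00 = 0.88
D = 1 − ½ × 0.88 = 1 − 0.440 = 0.5600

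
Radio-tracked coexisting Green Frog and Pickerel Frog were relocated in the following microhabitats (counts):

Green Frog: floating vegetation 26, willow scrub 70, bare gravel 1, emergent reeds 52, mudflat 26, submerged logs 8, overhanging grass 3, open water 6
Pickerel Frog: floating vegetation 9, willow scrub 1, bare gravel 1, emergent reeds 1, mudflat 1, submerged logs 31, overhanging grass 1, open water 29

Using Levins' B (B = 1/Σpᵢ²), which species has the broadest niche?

Proportions for Green Frog (n=192): 26/192=0.1354, 70/192=0.3646, 1/192=0.0052, 52/192=0.2708, 26/192=0.1354, 8/192=0.0417, 3/192=0.0156, 6/192=0.0313
Proportions for Pickerel Frog (n=74): 9/74=0.1216, 1/74=0.0135, 1/74=0.0135, 1/74=0.0135, 1/74=0.0135, 31/74=0.4189, 1/74=0.0135, 29/74=0.3919
Σp_Greeᵢ² = 0.1354² + 0.3646² + 0.0052² + 0.2708² + 0.1354² + 0.0417² + 0.0156² + 0.0313² = 0.018333 + 0.132933 + 0.000027 + 0.073333 + 0.018333 + 0.001739 + 0.000243 + 0.000980 = 0.245921
B_Gree = 1 / 0.245921 = 4.0663
Σp_Pickᵢ² = 0.1216² + 0.0135² + 0.0135² + 0.0135² + 0.0135² + 0.4189² + 0.0135² + 0.3919² = 0.014787 + 0.000182 + 0.000182 + 0.000182 + 0.000182 + 0.175477 + 0.000182 + 0.153586 = 0.344760
B_Pick = 1 / 0.344760 = 2.9006
Highest B → broadest niche (most generalist): Green Frog (B = 4.07).

Green Frog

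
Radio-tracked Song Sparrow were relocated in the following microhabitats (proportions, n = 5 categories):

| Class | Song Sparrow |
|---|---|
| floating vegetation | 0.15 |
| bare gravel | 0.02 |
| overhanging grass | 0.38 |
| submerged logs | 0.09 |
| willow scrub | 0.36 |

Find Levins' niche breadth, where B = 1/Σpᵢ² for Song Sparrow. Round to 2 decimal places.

Σpᵢ² = 0.15² + 0.02² + 0.38² + 0.09² + 0.36² = 0.0225 + 0.0004 + 0.1444 + 0.0081 + 0.1296 = 0.3050
B = 1 / 0.3050 = 3.2787

3.28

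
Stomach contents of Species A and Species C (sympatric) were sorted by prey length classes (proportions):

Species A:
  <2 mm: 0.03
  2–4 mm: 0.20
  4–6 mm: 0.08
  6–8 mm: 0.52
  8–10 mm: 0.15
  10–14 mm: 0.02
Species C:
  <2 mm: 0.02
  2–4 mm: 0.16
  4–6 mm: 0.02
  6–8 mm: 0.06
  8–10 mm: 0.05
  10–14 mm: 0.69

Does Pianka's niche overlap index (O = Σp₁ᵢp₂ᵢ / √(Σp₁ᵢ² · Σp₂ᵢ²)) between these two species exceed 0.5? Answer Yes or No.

Σ p₁ᵢp₂ᵢ = 0.0006 + 0.0320 + 0.0016 + 0.0312 + 0.0075 + 0.0138 = 0.0867
Σp_1ᵢ² = 0.03² + 0.20² + 0.08² + 0.52² + 0.15² + 0.02² = 0.0009 + 0.0400 + 0.0064 + 0.2704 + 0.0225 + 0.0004 = 0.3406
Σp_2ᵢ² = 0.02² + 0.16² + 0.02² + 0.06² + 0.05² + 0.69² = 0.0004 + 0.0256 + 0.0004 + 0.0036 + 0.0025 + 0.4761 = 0.5086
O = 0.0867 / √(0.3406 × 0.5086) = 0.0867 / 0.41621 = 0.2083
O = 0.2083 < 0.5 → No.

No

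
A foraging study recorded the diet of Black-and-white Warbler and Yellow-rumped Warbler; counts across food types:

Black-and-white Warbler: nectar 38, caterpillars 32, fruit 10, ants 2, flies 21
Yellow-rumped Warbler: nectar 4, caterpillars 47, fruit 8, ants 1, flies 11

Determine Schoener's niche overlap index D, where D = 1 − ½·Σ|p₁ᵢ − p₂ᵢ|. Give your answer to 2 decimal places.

0.63

Proportions for Black-and-white Warbler (n=103): 38/103=0.3689, 32/103=0.3107, 10/103=0.0971, 2/103=0.0194, 21/103=0.2039
Proportions for Yellow-rumped Warbler (n=71): 4/71=0.0563, 47/71=0.6620, 8/71=0.1127, 1/71=0.0141, 11/71=0.1549
Σ|p₁ᵢ − p₂ᵢ| = 0.3126 + 0.3513 + 0.0156 + 0.0053 + 0.0490 = 0.7338
D = 1 − ½ × 0.7338 = 1 − 0.36690 = 0.63310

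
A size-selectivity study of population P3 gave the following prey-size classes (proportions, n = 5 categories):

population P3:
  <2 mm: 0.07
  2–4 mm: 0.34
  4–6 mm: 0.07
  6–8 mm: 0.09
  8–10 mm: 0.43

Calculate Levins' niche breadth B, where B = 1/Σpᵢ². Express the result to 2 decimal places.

Σpᵢ² = 0.07² + 0.34² + 0.07² + 0.09² + 0.43² = 0.0049 + 0.1156 + 0.0049 + 0.0081 + 0.1849 = 0.3184
B = 1 / 0.3184 = 3.1407

3.14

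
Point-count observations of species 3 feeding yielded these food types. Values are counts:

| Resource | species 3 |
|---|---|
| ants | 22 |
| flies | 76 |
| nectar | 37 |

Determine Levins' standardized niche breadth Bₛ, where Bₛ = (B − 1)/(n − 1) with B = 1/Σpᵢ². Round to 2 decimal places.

Proportions for species 3 (n=135): 22/135=0.1630, 76/135=0.5630, 37/135=0.2741
Σpᵢ² = 0.1630² + 0.5630² + 0.2741² = 0.026569 + 0.316969 + 0.075131 = 0.418669
B = 1 / 0.418669 = 2.3885
Bₛ = (B − 1)/(n − 1) = (2.3885 − 1)/(3 − 1) = 1.3885/2 = 0.6943

0.69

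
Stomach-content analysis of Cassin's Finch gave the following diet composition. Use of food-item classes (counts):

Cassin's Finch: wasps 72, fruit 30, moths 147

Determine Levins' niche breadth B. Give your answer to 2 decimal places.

Proportions for Cassin's Finch (n=249): 72/249=0.2892, 30/249=0.1205, 147/249=0.5904
Σpᵢ² = 0.2892² + 0.1205² + 0.5904² = 0.083637 + 0.014520 + 0.348572 = 0.446729
B = 1 / 0.446729 = 2.2385

2.24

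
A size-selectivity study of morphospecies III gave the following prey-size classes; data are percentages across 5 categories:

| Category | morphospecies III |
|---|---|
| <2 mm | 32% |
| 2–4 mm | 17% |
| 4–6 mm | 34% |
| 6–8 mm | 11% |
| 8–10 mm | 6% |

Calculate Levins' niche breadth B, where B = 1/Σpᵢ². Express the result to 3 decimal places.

Convert percentages to proportions (divide by 100).
Σpᵢ² = 0.32² + 0.17² + 0.34² + 0.11² + 0.06² = 0.1024 + 0.0289 + 0.1156 + 0.0121 + 0.0036 = 0.2626
B = 1 / 0.2626 = 3.80807

3.808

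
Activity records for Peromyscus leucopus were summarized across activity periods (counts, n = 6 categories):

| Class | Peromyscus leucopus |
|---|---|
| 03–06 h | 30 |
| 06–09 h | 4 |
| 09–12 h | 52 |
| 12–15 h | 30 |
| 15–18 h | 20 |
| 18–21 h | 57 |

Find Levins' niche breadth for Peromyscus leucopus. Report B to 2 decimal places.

Proportions for Peromyscus leucopus (n=193): 30/193=0.1554, 4/193=0.0207, 52/193=0.2694, 30/193=0.1554, 20/193=0.1036, 57/193=0.2953
Σpᵢ² = 0.1554² + 0.0207² + 0.2694² + 0.1554² + 0.1036² + 0.2953² = 0.024149 + 0.000428 + 0.072576 + 0.024149 + 0.010733 + 0.087202 = 0.219237
B = 1 / 0.219237 = 4.5613

4.56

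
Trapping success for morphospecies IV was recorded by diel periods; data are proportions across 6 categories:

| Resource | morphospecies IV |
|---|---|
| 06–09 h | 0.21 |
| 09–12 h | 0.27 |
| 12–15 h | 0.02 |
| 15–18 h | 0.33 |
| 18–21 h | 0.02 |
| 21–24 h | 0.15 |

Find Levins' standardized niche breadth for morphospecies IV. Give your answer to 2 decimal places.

0.60

Σpᵢ² = 0.21² + 0.27² + 0.02² + 0.33² + 0.02² + 0.15² = 0.0441 + 0.0729 + 0.0004 + 0.1089 + 0.0004 + 0.0225 = 0.2492
B = 1 / 0.2492 = 4.0128
Bₛ = (B − 1)/(n − 1) = (4.0128 − 1)/(6 − 1) = 3.0128/5 = 0.6026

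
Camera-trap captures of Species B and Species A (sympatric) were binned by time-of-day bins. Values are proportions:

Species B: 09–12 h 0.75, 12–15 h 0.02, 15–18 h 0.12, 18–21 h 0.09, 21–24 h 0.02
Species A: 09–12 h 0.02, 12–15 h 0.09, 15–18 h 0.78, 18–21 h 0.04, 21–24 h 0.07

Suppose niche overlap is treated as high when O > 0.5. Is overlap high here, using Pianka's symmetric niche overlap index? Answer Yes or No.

No

Σ p₁ᵢp₂ᵢ = 0.0150 + 0.0018 + 0.0936 + 0.0036 + 0.0014 = 0.1154
Σp_1ᵢ² = 0.75² + 0.02² + 0.12² + 0.09² + 0.02² = 0.5625 + 0.0004 + 0.0144 + 0.0081 + 0.0004 = 0.5858
Σp_2ᵢ² = 0.02² + 0.09² + 0.78² + 0.04² + 0.07² = 0.0004 + 0.0081 + 0.6084 + 0.0016 + 0.0049 = 0.6234
O = 0.1154 / √(0.5858 × 0.6234) = 0.1154 / 0.60431 = 0.1910
O = 0.1910 < 0.5 → No.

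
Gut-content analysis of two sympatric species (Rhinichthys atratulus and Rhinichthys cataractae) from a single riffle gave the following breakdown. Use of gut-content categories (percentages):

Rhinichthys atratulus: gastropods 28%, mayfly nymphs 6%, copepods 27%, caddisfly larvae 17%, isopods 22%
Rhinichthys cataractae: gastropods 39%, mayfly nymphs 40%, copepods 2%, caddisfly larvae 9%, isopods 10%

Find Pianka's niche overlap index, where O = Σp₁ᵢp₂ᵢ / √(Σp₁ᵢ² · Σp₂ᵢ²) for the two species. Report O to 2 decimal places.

Convert percentages to proportions (divide by 100).
Σ p₁ᵢp₂ᵢ = 0.1092 + 0.0240 + 0.0054 + 0.0153 + 0.0220 = 0.1759
Σp_1ᵢ² = 0.28² + 0.06² + 0.27² + 0.17² + 0.22² = 0.0784 + 0.0036 + 0.0729 + 0.0289 + 0.0484 = 0.2322
Σp_2ᵢ² = 0.39² + 0.40² + 0.02² + 0.09² + 0.10² = 0.1521 + 0.1600 + 0.0004 + 0.0081 + 0.0100 = 0.3306
O = 0.1759 / √(0.2322 × 0.3306) = 0.1759 / 0.27707 = 0.6349

0.63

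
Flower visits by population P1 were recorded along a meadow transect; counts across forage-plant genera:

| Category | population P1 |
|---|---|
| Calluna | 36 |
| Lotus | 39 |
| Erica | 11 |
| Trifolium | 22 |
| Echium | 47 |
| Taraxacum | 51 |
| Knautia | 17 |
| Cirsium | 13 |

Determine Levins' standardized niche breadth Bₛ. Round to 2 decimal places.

Proportions for population P1 (n=236): 36/236=0.1525, 39/236=0.1653, 11/236=0.0466, 22/236=0.0932, 47/236=0.1992, 51/236=0.2161, 17/236=0.0720, 13/236=0.0551
Σpᵢ² = 0.1525² + 0.1653² + 0.0466² + 0.0932² + 0.1992² + 0.2161² + 0.0720² + 0.0551² = 0.023256 + 0.027324 + 0.002172 + 0.008686 + 0.039681 + 0.046699 + 0.005184 + 0.003036 = 0.156038
B = 1 / 0.156038 = 6.4087
Bₛ = (B − 1)/(n − 1) = (6.4087 − 1)/(8 − 1) = 5.4087/7 = 0.7727

0.77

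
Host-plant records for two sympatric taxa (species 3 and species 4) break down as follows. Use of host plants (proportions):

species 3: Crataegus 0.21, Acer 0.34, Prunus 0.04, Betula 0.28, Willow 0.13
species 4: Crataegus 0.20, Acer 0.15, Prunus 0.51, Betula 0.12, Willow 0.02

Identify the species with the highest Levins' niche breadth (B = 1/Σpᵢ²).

Σp_3ᵢ² = 0.21² + 0.34² + 0.04² + 0.28² + 0.13² = 0.0441 + 0.1156 + 0.0016 + 0.0784 + 0.0169 = 0.2566
B_3 = 1 / 0.2566 = 3.8971
Σp_4ᵢ² = 0.20² + 0.15² + 0.51² + 0.12² + 0.02² = 0.0400 + 0.0225 + 0.2601 + 0.0144 + 0.0004 = 0.3374
B_4 = 1 / 0.3374 = 2.9638
Highest B → broadest niche (most generalist): species 3 (B = 3.90).

species 3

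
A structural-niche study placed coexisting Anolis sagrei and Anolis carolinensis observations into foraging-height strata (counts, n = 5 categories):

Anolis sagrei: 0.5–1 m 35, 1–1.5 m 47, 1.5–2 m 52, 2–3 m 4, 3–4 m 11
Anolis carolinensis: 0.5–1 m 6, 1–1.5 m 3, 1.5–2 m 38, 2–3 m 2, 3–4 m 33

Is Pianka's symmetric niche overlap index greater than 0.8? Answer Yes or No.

Proportions for Anolis sagrei (n=149): 35/149=0.2349, 47/149=0.3154, 52/149=0.3490, 4/149=0.0268, 11/149=0.0738
Proportions for Anolis carolinensis (n=82): 6/82=0.0732, 3/82=0.0366, 38/82=0.4634, 2/82=0.0244, 33/82=0.4024
Σ p₁ᵢp₂ᵢ = 0.017195 + 0.011544 + 0.161727 + 0.000654 + 0.029697 = 0.220817
Σp_1ᵢ² = 0.2349² + 0.3154² + 0.3490² + 0.0268² + 0.0738² = 0.055178 + 0.099477 + 0.121801 + 0.000718 + 0.005446 = 0.282620
Σp_2ᵢ² = 0.0732² + 0.0366² + 0.4634² + 0.0244² + 0.4024² = 0.005358 + 0.001340 + 0.214740 + 0.000595 + 0.161926 = 0.383959
O = 0.220817 / √(0.282620 × 0.383959) = 0.220817 / 0.3294154 = 0.6703
O = 0.6703 < 0.8 → No.

No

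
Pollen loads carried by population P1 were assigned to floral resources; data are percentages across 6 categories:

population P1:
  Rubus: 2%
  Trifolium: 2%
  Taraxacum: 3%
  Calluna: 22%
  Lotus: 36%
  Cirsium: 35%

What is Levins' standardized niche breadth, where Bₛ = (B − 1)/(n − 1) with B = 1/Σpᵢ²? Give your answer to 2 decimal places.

0.46

Convert percentages to proportions (divide by 100).
Σpᵢ² = 0.02² + 0.02² + 0.03² + 0.22² + 0.36² + 0.35² = 0.0004 + 0.0004 + 0.0009 + 0.0484 + 0.1296 + 0.1225 = 0.3022
B = 1 / 0.3022 = 3.3091
Bₛ = (B − 1)/(n − 1) = (3.3091 − 1)/(6 − 1) = 2.3091/5 = 0.4618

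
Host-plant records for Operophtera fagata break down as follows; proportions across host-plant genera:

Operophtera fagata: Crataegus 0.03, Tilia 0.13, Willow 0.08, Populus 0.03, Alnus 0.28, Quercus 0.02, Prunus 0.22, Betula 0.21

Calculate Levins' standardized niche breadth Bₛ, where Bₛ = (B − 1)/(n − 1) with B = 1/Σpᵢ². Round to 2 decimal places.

Σpᵢ² = 0.03² + 0.13² + 0.08² + 0.03² + 0.28² + 0.02² + 0.22² + 0.21² = 0.0009 + 0.0169 + 0.0064 + 0.0009 + 0.0784 + 0.0004 + 0.0484 + 0.0441 = 0.1964
B = 1 / 0.1964 = 5.0916
Bₛ = (B − 1)/(n − 1) = (5.0916 − 1)/(8 − 1) = 4.0916/7 = 0.5845

0.58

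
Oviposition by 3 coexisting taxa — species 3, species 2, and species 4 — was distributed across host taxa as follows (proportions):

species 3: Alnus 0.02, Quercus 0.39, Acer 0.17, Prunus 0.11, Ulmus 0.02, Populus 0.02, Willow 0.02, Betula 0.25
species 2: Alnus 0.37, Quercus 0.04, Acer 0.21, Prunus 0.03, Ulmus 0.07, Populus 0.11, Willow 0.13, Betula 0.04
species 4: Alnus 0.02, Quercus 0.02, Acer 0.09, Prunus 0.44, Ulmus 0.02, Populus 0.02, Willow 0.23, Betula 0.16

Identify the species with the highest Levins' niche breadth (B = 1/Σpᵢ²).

species 2

Σp_3ᵢ² = 0.02² + 0.39² + 0.17² + 0.11² + 0.02² + 0.02² + 0.02² + 0.25² = 0.0004 + 0.1521 + 0.0289 + 0.0121 + 0.0004 + 0.0004 + 0.0004 + 0.0625 = 0.2572
B_3 = 1 / 0.2572 = 3.8880
Σp_2ᵢ² = 0.37² + 0.04² + 0.21² + 0.03² + 0.07² + 0.11² + 0.13² + 0.04² = 0.1369 + 0.0016 + 0.0441 + 0.0009 + 0.0049 + 0.0121 + 0.0169 + 0.0016 = 0.2190
B_2 = 1 / 0.2190 = 4.5662
Σp_4ᵢ² = 0.02² + 0.02² + 0.09² + 0.44² + 0.02² + 0.02² + 0.23² + 0.16² = 0.0004 + 0.0004 + 0.0081 + 0.1936 + 0.0004 + 0.0004 + 0.0529 + 0.0256 = 0.2818
B_4 = 1 / 0.2818 = 3.5486
Highest B → broadest niche (most generalist): species 2 (B = 4.57).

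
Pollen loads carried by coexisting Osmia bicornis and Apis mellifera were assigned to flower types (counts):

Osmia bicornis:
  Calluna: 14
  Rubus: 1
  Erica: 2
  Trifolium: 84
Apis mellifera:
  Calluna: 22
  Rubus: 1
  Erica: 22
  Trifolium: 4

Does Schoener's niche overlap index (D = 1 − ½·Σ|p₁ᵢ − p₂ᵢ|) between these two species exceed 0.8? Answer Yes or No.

No

Proportions for Osmia bicornis (n=101): 14/101=0.1386, 1/101=0.0099, 2/101=0.0198, 84/101=0.8317
Proportions for Apis mellifera (n=49): 22/49=0.4490, 1/49=0.0204, 22/49=0.4490, 4/49=0.0816
Σ|p₁ᵢ − p₂ᵢ| = 0.3104 + 0.0105 + 0.4292 + 0.7501 = 1.5002
D = 1 − ½ × 1.5002 = 1 − 0.75010 = 0.24990
D = 0.24990 < 0.8 → No.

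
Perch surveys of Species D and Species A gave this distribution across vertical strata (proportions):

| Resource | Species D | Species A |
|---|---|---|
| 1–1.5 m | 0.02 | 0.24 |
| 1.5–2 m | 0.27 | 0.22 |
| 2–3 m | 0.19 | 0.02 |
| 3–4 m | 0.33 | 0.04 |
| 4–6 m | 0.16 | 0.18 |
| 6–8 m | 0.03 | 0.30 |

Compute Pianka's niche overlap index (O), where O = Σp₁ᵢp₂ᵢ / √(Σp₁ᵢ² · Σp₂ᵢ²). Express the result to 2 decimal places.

Σ p₁ᵢp₂ᵢ = 0.0048 + 0.0594 + 0.0038 + 0.0132 + 0.0288 + 0.0090 = 0.1190
Σp_1ᵢ² = 0.02² + 0.27² + 0.19² + 0.33² + 0.16² + 0.03² = 0.0004 + 0.0729 + 0.0361 + 0.1089 + 0.0256 + 0.0009 = 0.2448
Σp_2ᵢ² = 0.24² + 0.22² + 0.02² + 0.04² + 0.18² + 0.30² = 0.0576 + 0.0484 + 0.0004 + 0.0016 + 0.0324 + 0.0900 = 0.2304
O = 0.1190 / √(0.2448 × 0.2304) = 0.1190 / 0.23749 = 0.5011

0.50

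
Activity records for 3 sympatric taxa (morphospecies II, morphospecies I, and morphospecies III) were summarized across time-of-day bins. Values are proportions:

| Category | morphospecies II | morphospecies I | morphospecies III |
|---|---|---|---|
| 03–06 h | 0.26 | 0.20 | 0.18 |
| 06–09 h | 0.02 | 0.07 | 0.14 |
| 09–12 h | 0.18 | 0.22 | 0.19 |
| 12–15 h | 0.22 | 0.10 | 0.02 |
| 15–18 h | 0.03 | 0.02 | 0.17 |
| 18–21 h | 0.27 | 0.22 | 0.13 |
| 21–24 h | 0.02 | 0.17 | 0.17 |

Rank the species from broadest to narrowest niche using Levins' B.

morphospecies III > morphospecies I > morphospecies II

Σp_IIᵢ² = 0.26² + 0.02² + 0.18² + 0.22² + 0.03² + 0.27² + 0.02² = 0.0676 + 0.0004 + 0.0324 + 0.0484 + 0.0009 + 0.0729 + 0.0004 = 0.2230
B_II = 1 / 0.2230 = 4.4843
Σp_Iᵢ² = 0.20² + 0.07² + 0.22² + 0.10² + 0.02² + 0.22² + 0.17² = 0.0400 + 0.0049 + 0.0484 + 0.0100 + 0.0004 + 0.0484 + 0.0289 = 0.1810
B_I = 1 / 0.1810 = 5.5249
Σp_IIIᵢ² = 0.18² + 0.14² + 0.19² + 0.02² + 0.17² + 0.13² + 0.17² = 0.0324 + 0.0196 + 0.0361 + 0.0004 + 0.0289 + 0.0169 + 0.0289 = 0.1632
B_III = 1 / 0.1632 = 6.1275
Ranking by B (broadest → narrowest): morphospecies III (6.13) > morphospecies I (5.52) > morphospecies II (4.48)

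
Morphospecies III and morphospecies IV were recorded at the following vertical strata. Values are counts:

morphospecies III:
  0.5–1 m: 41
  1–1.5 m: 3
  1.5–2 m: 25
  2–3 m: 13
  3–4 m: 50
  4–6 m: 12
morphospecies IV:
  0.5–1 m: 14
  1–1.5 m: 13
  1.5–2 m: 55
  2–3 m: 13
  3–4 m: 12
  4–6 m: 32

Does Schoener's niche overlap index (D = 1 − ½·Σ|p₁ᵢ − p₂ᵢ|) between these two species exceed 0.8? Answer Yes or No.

No

Proportions for morphospecies III (n=144): 41/144=0.2847, 3/144=0.0208, 25/144=0.1736, 13/144=0.0903, 50/144=0.3472, 12/144=0.0833
Proportions for morphospecies IV (n=139): 14/139=0.1007, 13/139=0.0935, 55/139=0.3957, 13/139=0.0935, 12/139=0.0863, 32/139=0.2302
Σ|p₁ᵢ − p₂ᵢ| = 0.1840 + 0.0727 + 0.2221 + 0.0032 + 0.2609 + 0.1469 = 0.8898
D = 1 − ½ × 0.8898 = 1 − 0.44490 = 0.55510
D = 0.55510 < 0.8 → No.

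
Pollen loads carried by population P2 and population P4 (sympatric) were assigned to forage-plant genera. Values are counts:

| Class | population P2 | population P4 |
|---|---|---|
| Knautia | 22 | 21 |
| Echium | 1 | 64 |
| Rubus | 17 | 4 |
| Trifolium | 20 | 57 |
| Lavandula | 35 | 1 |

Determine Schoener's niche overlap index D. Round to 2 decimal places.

Proportions for population P2 (n=95): 22/95=0.2316, 1/95=0.0105, 17/95=0.1789, 20/95=0.2105, 35/95=0.3684
Proportions for population P4 (n=147): 21/147=0.1429, 64/147=0.4354, 4/147=0.0272, 57/147=0.3878, 1/147=0.0068
Σ|p₁ᵢ − p₂ᵢ| = 0.0887 + 0.4249 + 0.1517 + 0.1773 + 0.3616 = 1.2042
D = 1 − ½ × 1.2042 = 1 − 0.60210 = 0.39790

0.40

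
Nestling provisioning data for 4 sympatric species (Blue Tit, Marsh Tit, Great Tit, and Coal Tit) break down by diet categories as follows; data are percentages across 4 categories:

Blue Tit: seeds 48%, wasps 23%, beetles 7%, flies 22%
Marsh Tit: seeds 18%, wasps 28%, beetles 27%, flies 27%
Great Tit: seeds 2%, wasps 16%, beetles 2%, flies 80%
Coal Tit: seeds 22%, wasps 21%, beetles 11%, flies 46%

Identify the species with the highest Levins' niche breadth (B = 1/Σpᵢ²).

Convert percentages to proportions (divide by 100).
Σp_Blueᵢ² = 0.48² + 0.23² + 0.07² + 0.22² = 0.2304 + 0.0529 + 0.0049 + 0.0484 = 0.3366
B_Blue = 1 / 0.3366 = 2.9709
Σp_Marsᵢ² = 0.18² + 0.28² + 0.27² + 0.27² = 0.0324 + 0.0784 + 0.0729 + 0.0729 = 0.2566
B_Mars = 1 / 0.2566 = 3.8971
Σp_Greaᵢ² = 0.02² + 0.16² + 0.02² + 0.80² = 0.0004 + 0.0256 + 0.0004 + 0.6400 = 0.6664
B_Grea = 1 / 0.6664 = 1.5006
Σp_Coalᵢ² = 0.22² + 0.21² + 0.11² + 0.46² = 0.0484 + 0.0441 + 0.0121 + 0.2116 = 0.3162
B_Coal = 1 / 0.3162 = 3.1626
Highest B → broadest niche (most generalist): Marsh Tit (B = 3.90).

Marsh Tit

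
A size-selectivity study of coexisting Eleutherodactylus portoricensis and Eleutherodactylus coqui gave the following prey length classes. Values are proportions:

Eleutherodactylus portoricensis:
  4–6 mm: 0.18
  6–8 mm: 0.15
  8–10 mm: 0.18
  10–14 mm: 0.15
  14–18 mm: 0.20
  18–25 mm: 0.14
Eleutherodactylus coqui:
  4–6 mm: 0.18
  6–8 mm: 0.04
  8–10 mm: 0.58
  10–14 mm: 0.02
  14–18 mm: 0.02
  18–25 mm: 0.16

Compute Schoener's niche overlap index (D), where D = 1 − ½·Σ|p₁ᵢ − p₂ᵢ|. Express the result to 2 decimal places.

Σ|p₁ᵢ − p₂ᵢ| = 0.00 + 0.11 + 0.40 + 0.13 + 0.18 + 0.02 = 0.84
D = 1 − ½ × 0.84 = 1 − 0.420 = 0.5800

0.58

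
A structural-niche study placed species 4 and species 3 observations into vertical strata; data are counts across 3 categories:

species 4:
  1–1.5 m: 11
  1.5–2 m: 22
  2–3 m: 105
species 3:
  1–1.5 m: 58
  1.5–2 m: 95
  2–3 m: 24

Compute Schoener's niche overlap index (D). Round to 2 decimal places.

Proportions for species 4 (n=138): 11/138=0.0797, 22/138=0.1594, 105/138=0.7609
Proportions for species 3 (n=177): 58/177=0.3277, 95/177=0.5367, 24/177=0.1356
Σ|p₁ᵢ − p₂ᵢ| = 0.2480 + 0.3773 + 0.6253 = 1.2506
D = 1 − ½ × 1.2506 = 1 − 0.62530 = 0.37470

0.37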